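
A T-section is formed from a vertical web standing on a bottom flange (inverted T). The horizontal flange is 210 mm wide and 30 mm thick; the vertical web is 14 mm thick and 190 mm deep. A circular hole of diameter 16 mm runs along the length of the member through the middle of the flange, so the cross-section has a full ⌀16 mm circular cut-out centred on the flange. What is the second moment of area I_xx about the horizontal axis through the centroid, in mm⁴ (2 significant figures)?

I_xx ≈ 3.1 × 10⁷ mm⁴

Split into non-overlapping primitives; take the origin at the lower-left of the bounding box.
Flange: 210 × 30, A = 6 300 mm², y = 15 mm, Ī = 472 500 mm⁴.
Web: 14 × 190, A = 2 660 mm², y = 125 mm, Ī = 8 002 167 mm⁴.
Hole (subtracted): ⌀16, A = 201.1 mm², y = 15 mm, Ī = 3 217 mm⁴.
Centroid: ȳ = ΣA·y / ΣA = 48.41 mm.
Transfer each piece to the horizontal axis through the centroid using Ī + A·d² with d = y − 48.41:
  flange: d = -33.41 mm → contributes +7 503 001 mm⁴
  web: d = 76.59 mm → contributes +23 607 482 mm⁴
  hole: d = -33.41 mm → contributes −227 593 mm⁴
Total I = 30 882 890 mm⁴.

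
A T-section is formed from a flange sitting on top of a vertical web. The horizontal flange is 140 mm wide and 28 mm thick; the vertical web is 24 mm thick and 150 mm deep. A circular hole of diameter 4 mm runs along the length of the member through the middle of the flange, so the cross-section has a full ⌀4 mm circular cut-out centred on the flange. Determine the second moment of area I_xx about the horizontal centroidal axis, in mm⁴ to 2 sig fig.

I_xx ≈ 2.2 × 10⁷ mm⁴

Decompose the section into non-overlapping parts with the origin at the bottom-left of its bounding rectangle.
Flange: 140 × 28, A = 3 920 mm², y = 164 mm, Ī = 256 107 mm⁴.
Web: 24 × 150, A = 3 600 mm², y = 75 mm, Ī = 6 750 000 mm⁴.
Hole (subtracted): ⌀4, A = 12.57 mm², y = 164 mm, Ī = 12.57 mm⁴.
Centroid: ȳ = ΣA·y / ΣA = 121.3 mm.
Transfer each piece to the horizontal centroidal axis using Ī + A·d² with d = y − 121.3:
  flange: d = 42.68 mm → contributes +7 395 940 mm⁴
  web: d = -46.32 mm → contributes +14 474 720 mm⁴
  hole: d = 42.68 mm → contributes −22 901 mm⁴
Total I = 21 847 759 mm⁴.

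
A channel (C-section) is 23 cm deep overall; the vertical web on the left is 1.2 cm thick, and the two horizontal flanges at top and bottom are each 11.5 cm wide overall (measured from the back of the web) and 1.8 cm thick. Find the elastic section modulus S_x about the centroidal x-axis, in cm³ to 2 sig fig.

S_x ≈ 470 cm³

Break the section into simple shapes (no overlaps), measuring from the bottom-left corner of the bounding box.
Web: 1.2 × 23, A = 27.6 cm², y = 11.5 cm, Ī = 1 217 cm⁴.
Top flange (beyond web): 10.3 × 1.8, A = 18.54 cm², y = 22.1 cm, Ī = 5.006 cm⁴.
Bottom flange (beyond web): 10.3 × 1.8, A = 18.54 cm², y = 0.9 cm, Ī = 5.006 cm⁴.
By symmetry the centroid is at mid-height, ȳ = 11.5 cm.
Transfer each piece to the centroidal x-axis using Ī + A·d² with d = y − 11.5:
  web: d = 0 cm → contributes +1 217 cm⁴
  top flange (beyond web): d = 10.6 cm → contributes +2 088 cm⁴
  bottom flange (beyond web): d = -10.6 cm → contributes +2 088 cm⁴
Total I = 5 393 cm⁴.
Extreme fibre distance c = 11.5 cm; S = I/c = 469 cm³.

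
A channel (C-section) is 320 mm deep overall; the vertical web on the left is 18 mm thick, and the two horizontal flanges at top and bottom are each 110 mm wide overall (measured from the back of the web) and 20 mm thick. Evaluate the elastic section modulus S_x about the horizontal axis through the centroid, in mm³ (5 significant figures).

S_x ≈ 8.2547 × 10⁵ mm³

Break the section into simple shapes (no overlaps), measuring from the bottom-left corner of the bounding box.
Web: 18 × 320, A = 5 760 mm², y = 160 mm, Ī = 49 152 000 mm⁴.
Top flange (beyond web): 92 × 20, A = 1 840 mm², y = 310 mm, Ī = 61333.33 mm⁴.
Bottom flange (beyond web): 92 × 20, A = 1 840 mm², y = 10 mm, Ī = 61333.33 mm⁴.
By symmetry the centroid is at mid-height, ȳ = 160 mm.
Transfer each piece to the horizontal axis through the centroid using Ī + A·d² with d = y − 160:
  web: d = 0 mm → contributes +49 152 000 mm⁴
  top flange (beyond web): d = 150 mm → contributes +41 461 333 mm⁴
  bottom flange (beyond web): d = -150 mm → contributes +41 461 333 mm⁴
Total I = 132 074 667 mm⁴.
Extreme fibre distance c = 160 mm; S = I/c = 825466.7 mm³.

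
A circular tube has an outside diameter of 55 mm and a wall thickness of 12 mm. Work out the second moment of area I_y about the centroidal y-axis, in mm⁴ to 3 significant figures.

Break the section into simple shapes (no overlaps), measuring from the bottom-left corner of the bounding box.
Outer circle: ⌀55, A = 2375.8 mm², x = 27.5 mm, Ī = 449 180 mm⁴.
Bore (subtracted): ⌀31, A = 754.77 mm², x = 27.5 mm, Ī = 45 333 mm⁴.
By symmetry the centroid is at mid-width, x̄ = 27.5 mm.
All pieces are centred on the centroidal y-axis, so I = ΣĪ (holes subtracted) = 403 847 mm⁴.

I_y ≈ 4.04 × 10⁵ mm⁴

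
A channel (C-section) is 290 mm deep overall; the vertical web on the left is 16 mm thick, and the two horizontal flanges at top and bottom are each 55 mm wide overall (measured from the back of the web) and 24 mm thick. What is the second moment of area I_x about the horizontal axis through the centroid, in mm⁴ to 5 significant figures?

Split into non-overlapping primitives; take the origin at the lower-left of the bounding box.
Web: 16 × 290, A = 4 640 mm², y = 145 mm, Ī = 32 518 667 mm⁴.
Top flange (beyond web): 39 × 24, A = 936 mm², y = 278 mm, Ī = 44 928 mm⁴.
Bottom flange (beyond web): 39 × 24, A = 936 mm², y = 12 mm, Ī = 44 928 mm⁴.
By symmetry the centroid is at mid-height, ȳ = 145 mm.
Transfer each piece to the horizontal axis through the centroid using Ī + A·d² with d = y − 145:
  web: d = 0 mm → contributes +32 518 667 mm⁴
  top flange (beyond web): d = 133 mm → contributes +16 601 832 mm⁴
  bottom flange (beyond web): d = -133 mm → contributes +16 601 832 mm⁴
Total I = 65 722 331 mm⁴.

I_x ≈ 6.5722 × 10⁷ mm⁴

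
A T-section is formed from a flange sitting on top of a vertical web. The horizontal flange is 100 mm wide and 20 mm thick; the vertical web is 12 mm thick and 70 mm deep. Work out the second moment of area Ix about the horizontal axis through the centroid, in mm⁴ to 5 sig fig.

Break the section into simple shapes (no overlaps), measuring from the bottom-left corner of the bounding box.
Flange: 100 × 20, A = 2 000 mm², y = 80 mm, Ī = 66666.67 mm⁴.
Web: 12 × 70, A = 840 mm², y = 35 mm, Ī = 343 000 mm⁴.
Centroid: ȳ = ΣA·y / ΣA = 66.69014 mm.
Transfer each piece to the horizontal axis through the centroid using Ī + A·d² with d = y − 66.69014:
  flange: d = 13.30986 mm → contributes +420971.4 mm⁴
  web: d = -31.69014 mm → contributes +1 186 583 mm⁴
Total I = 1 607 554 mm⁴.

Ix ≈ 1.6076 × 10⁶ mm⁴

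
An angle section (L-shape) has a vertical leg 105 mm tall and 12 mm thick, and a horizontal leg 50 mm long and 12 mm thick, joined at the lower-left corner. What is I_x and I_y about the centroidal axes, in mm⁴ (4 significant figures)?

I_x ≈ 1.887 × 10⁶ mm⁴, I_y ≈ 2.793 × 10⁵ mm⁴

Split into non-overlapping primitives; take the origin at the lower-left of the bounding box.
Vertical leg: 12 × 105, A = 1 260 mm², y = 52.5 mm, Ī = 1 157 625 mm⁴.
Horizontal leg (remainder): 38 × 12, A = 456 mm², y = 6 mm, Ī = 5 472 mm⁴.
Centroid: ȳ = ΣA·y / ΣA = 40.1434 mm.
Transfer each piece to the centroidal x-axis using Ī + A·d² with d = y − 40.1434:
  vertical leg: d = 12.3566 mm → contributes +1 350 010 mm⁴
  horizontal leg (remainder): d = -34.1434 mm → contributes +537 063 mm⁴
Total I = 1 887 073 mm⁴.
For the y-axis: x̄ = 12.6434 mm.
Repeating about the centroidal y-axis gives I_y = 279 258 mm⁴.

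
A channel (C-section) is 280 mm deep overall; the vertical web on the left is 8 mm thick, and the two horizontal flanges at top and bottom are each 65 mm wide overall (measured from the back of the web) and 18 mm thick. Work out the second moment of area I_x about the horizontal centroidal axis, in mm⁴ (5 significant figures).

I_x ≈ 4.9904 × 10⁷ mm⁴

Break the section into simple shapes (no overlaps), measuring from the bottom-left corner of the bounding box.
Web: 8 × 280, A = 2 240 mm², y = 140 mm, Ī = 14 634 667 mm⁴.
Top flange (beyond web): 57 × 18, A = 1 026 mm², y = 271 mm, Ī = 27 702 mm⁴.
Bottom flange (beyond web): 57 × 18, A = 1 026 mm², y = 9 mm, Ī = 27 702 mm⁴.
By symmetry the centroid is at mid-height, ȳ = 140 mm.
Transfer each piece to the horizontal centroidal axis using Ī + A·d² with d = y − 140:
  web: d = 0 mm → contributes +14 634 667 mm⁴
  top flange (beyond web): d = 131 mm → contributes +17 634 888 mm⁴
  bottom flange (beyond web): d = -131 mm → contributes +17 634 888 mm⁴
Total I = 49 904 443 mm⁴.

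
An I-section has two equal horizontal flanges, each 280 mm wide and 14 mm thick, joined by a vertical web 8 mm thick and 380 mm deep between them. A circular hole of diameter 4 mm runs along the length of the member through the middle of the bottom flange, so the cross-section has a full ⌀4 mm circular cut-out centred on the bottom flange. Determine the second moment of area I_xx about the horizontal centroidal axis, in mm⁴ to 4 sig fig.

I_xx ≈ 3.405 × 10⁸ mm⁴

Treat the section as a set of non-overlapping primitives; coordinates are from the bounding-box lower-left.
Bottom flange: 280 × 14, A = 3 920 mm², y = 7 mm, Ī = 64026.7 mm⁴.
Web: 8 × 380, A = 3 040 mm², y = 204 mm, Ī = 36 581 333 mm⁴.
Top flange: 280 × 14, A = 3 920 mm², y = 401 mm, Ī = 64026.7 mm⁴.
Hole (subtracted): ⌀4, A = 12.5664 mm², y = 7 mm, Ī = 12.5664 mm⁴.
Centroid: ȳ = ΣA·y / ΣA = 204.228 mm.
Transfer each piece to the horizontal centroidal axis using Ī + A·d² with d = y − 204.228:
  bottom flange: d = -197.228 mm → contributes +152 547 339 mm⁴
  web: d = -0.227798 mm → contributes +36 581 491 mm⁴
  top flange: d = 196.772 mm → contributes +151 843 681 mm⁴
  hole: d = -197.228 mm → contributes −488 829 mm⁴
Total I = 340 483 682 mm⁴.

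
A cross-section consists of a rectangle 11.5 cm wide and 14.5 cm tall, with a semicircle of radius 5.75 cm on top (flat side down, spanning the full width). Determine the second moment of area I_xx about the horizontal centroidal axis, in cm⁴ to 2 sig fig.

I_xx ≈ 6800 cm⁴

Split into non-overlapping primitives; take the origin at the lower-left of the bounding box.
Rectangular body: 11.5 × 14.5, A = 166.8 cm², y = 7.25 cm, Ī = 2 922 cm⁴.
Semicircular cap: semicircle r = 5.75, A = 51.93 cm², y = 16.94 cm, Ī = 120 cm⁴.
Centroid: ȳ = ΣA·y / ΣA = 9.551 cm.
Transfer each piece to the horizontal centroidal axis using Ī + A·d² with d = y − 9.551:
  rectangular body: d = -2.301 cm → contributes +3 805 cm⁴
  semicircular cap: d = 7.389 cm → contributes +2 955 cm⁴
Total I = 6 760 cm⁴.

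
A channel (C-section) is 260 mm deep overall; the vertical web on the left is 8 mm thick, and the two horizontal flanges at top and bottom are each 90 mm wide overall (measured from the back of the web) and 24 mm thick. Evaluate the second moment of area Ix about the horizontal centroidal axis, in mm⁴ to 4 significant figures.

Ix ≈ 6.671 × 10⁷ mm⁴

Break the section into simple shapes (no overlaps), measuring from the bottom-left corner of the bounding box.
Web: 8 × 260, A = 2 080 mm², y = 130 mm, Ī = 11 717 333 mm⁴.
Top flange (beyond web): 82 × 24, A = 1 968 mm², y = 248 mm, Ī = 94 464 mm⁴.
Bottom flange (beyond web): 82 × 24, A = 1 968 mm², y = 12 mm, Ī = 94 464 mm⁴.
By symmetry the centroid is at mid-height, ȳ = 130 mm.
Transfer each piece to the horizontal centroidal axis using Ī + A·d² with d = y − 130:
  web: d = 0 mm → contributes +11 717 333 mm⁴
  top flange (beyond web): d = 118 mm → contributes +27 496 896 mm⁴
  bottom flange (beyond web): d = -118 mm → contributes +27 496 896 mm⁴
Total I = 66 711 125 mm⁴.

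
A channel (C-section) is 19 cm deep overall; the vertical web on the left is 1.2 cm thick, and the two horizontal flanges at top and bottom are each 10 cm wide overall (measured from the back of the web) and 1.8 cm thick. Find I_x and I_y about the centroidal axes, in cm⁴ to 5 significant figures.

I_x ≈ 3037.5 cm⁴, I_y ≈ 538.63 cm⁴

Split into non-overlapping primitives; take the origin at the lower-left of the bounding box.
Web: 1.2 × 19, A = 22.8 cm², y = 9.5 cm, Ī = 685.9 cm⁴.
Top flange (beyond web): 8.8 × 1.8, A = 15.84 cm², y = 18.1 cm, Ī = 4.2768 cm⁴.
Bottom flange (beyond web): 8.8 × 1.8, A = 15.84 cm², y = 0.9 cm, Ī = 4.2768 cm⁴.
By symmetry the centroid is at mid-height, ȳ = 9.5 cm.
Transfer each piece to the centroidal x-axis using Ī + A·d² with d = y − 9.5:
  web: d = 0 cm → contributes +685.9 cm⁴
  top flange (beyond web): d = 8.6 cm → contributes +1175.803 cm⁴
  bottom flange (beyond web): d = -8.6 cm → contributes +1175.803 cm⁴
Total I = 3037.506 cm⁴.
For the y-axis: x̄ = 3.507489 cm.
Repeating about the centroidal y-axis gives I_y = 538.6313 cm⁴.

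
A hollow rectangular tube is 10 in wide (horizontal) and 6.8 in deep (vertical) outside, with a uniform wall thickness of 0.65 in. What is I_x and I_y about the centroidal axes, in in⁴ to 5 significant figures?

I_x ≈ 141.40 in⁴, I_y ≈ 264.85 in⁴

Decompose the section into non-overlapping parts with the origin at the bottom-left of its bounding rectangle.
Outer rectangle: 10 × 6.8, A = 68 in², y = 3.4 in, Ī = 262.0267 in⁴.
Inner void (subtracted): 8.7 × 5.5, A = 47.85 in², y = 3.4 in, Ī = 120.6219 in⁴.
By symmetry the centroid is at mid-height, ȳ = 3.4 in.
All pieces are centred on the centroidal x-axis, so I = ΣĪ (holes subtracted) = 141.4048 in⁴.
Repeating about the centroidal y-axis gives I_y = 264.8528 in⁴.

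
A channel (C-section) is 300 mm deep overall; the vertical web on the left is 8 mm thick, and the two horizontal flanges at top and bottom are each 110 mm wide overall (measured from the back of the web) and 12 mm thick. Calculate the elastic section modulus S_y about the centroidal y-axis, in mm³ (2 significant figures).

Decompose the section into non-overlapping parts with the origin at the bottom-left of its bounding rectangle.
Web: 8 × 300, A = 2 400 mm², x = 4 mm, Ī = 12 800 mm⁴.
Top flange (beyond web): 102 × 12, A = 1 224 mm², x = 59 mm, Ī = 1 061 208 mm⁴.
Bottom flange (beyond web): 102 × 12, A = 1 224 mm², x = 59 mm, Ī = 1 061 208 mm⁴.
Centroid: x̄ = ΣA·x / ΣA = 31.77 mm.
Transfer each piece to the centroidal y-axis using Ī + A·d² with d = x − 31.77:
  web: d = -27.77 mm → contributes +1 863 919 mm⁴
  top flange (beyond web): d = 27.23 mm → contributes +1 968 619 mm⁴
  bottom flange (beyond web): d = 27.23 mm → contributes +1 968 619 mm⁴
Total I = 5 801 157 mm⁴.
Extreme fibre distance c = 78.23 mm; S = I/c = 74 157 mm³.

S_y ≈ 7.4 × 10⁴ mm³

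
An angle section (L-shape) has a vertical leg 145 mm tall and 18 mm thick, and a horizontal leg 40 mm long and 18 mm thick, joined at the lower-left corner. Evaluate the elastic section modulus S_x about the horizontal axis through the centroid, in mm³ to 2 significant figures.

S_x ≈ 7.4 × 10⁴ mm³

Decompose the section into non-overlapping parts with the origin at the bottom-left of its bounding rectangle.
Vertical leg: 18 × 145, A = 2 610 mm², y = 72.5 mm, Ī = 4 572 938 mm⁴.
Horizontal leg (remainder): 22 × 18, A = 396 mm², y = 9 mm, Ī = 10 692 mm⁴.
Centroid: ȳ = ΣA·y / ΣA = 64.13 mm.
Transfer each piece to the horizontal axis through the centroid using Ī + A·d² with d = y − 64.13:
  vertical leg: d = 8.365 mm → contributes +4 755 579 mm⁴
  horizontal leg (remainder): d = -55.13 mm → contributes +1 214 468 mm⁴
Total I = 5 970 047 mm⁴.
Extreme fibre distance c = 80.87 mm; S = I/c = 73 827 mm³.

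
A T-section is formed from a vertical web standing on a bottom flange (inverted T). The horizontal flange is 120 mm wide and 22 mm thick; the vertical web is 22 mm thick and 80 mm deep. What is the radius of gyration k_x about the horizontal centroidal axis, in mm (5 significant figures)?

Decompose the section into non-overlapping parts with the origin at the bottom-left of its bounding rectangle.
Flange: 120 × 22, A = 2 640 mm², y = 11 mm, Ī = 106 480 mm⁴.
Web: 22 × 80, A = 1 760 mm², y = 62 mm, Ī = 938666.7 mm⁴.
Centroid: ȳ = ΣA·y / ΣA = 31.4 mm.
Transfer each piece to the horizontal centroidal axis using Ī + A·d² with d = y − 31.4:
  flange: d = -20.4 mm → contributes +1 205 142 mm⁴
  web: d = 30.6 mm → contributes +2 586 660 mm⁴
Total I = 3 791 803 mm⁴.
Radius of gyration: k = √(I/A) = √(3 791 803 / 4 400) = 29.35598 mm.

k_x ≈ 29.356 mm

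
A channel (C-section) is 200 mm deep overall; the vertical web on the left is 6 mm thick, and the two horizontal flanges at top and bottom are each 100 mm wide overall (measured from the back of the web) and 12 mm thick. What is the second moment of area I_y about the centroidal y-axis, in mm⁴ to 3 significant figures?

I_y ≈ 3.62 × 10⁶ mm⁴

Split into non-overlapping primitives; take the origin at the lower-left of the bounding box.
Web: 6 × 200, A = 1 200 mm², x = 3 mm, Ī = 3 600 mm⁴.
Top flange (beyond web): 94 × 12, A = 1 128 mm², x = 53 mm, Ī = 830 584 mm⁴.
Bottom flange (beyond web): 94 × 12, A = 1 128 mm², x = 53 mm, Ī = 830 584 mm⁴.
Centroid: x̄ = ΣA·x / ΣA = 35.639 mm.
Transfer each piece to the centroidal y-axis using Ī + A·d² with d = x − 35.639:
  web: d = -32.639 mm → contributes +1 281 956 mm⁴
  top flange (beyond web): d = 17.361 mm → contributes +1 170 572 mm⁴
  bottom flange (beyond web): d = 17.361 mm → contributes +1 170 572 mm⁴
Total I = 3 623 101 mm⁴.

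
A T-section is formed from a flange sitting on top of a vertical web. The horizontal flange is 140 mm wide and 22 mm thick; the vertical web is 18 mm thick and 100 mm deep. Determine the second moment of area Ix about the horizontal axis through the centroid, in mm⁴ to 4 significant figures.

Split into non-overlapping primitives; take the origin at the lower-left of the bounding box.
Flange: 140 × 22, A = 3 080 mm², y = 111 mm, Ī = 124 227 mm⁴.
Web: 18 × 100, A = 1 800 mm², y = 50 mm, Ī = 1 500 000 mm⁴.
Centroid: ȳ = ΣA·y / ΣA = 88.5 mm.
Transfer each piece to the horizontal axis through the centroid using Ī + A·d² with d = y − 88.5:
  flange: d = 22.5 mm → contributes +1 683 477 mm⁴
  web: d = -38.5 mm → contributes +4 168 050 mm⁴
Total I = 5 851 527 mm⁴.

Ix ≈ 5.852 × 10⁶ mm⁴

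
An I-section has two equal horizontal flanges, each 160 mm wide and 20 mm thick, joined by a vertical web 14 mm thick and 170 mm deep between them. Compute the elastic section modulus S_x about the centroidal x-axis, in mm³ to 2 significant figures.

S_x ≈ 6.1 × 10⁵ mm³

Split into non-overlapping primitives; take the origin at the lower-left of the bounding box.
Bottom flange: 160 × 20, A = 3 200 mm², y = 10 mm, Ī = 106 667 mm⁴.
Web: 14 × 170, A = 2 380 mm², y = 105 mm, Ī = 5 731 833 mm⁴.
Top flange: 160 × 20, A = 3 200 mm², y = 200 mm, Ī = 106 667 mm⁴.
By symmetry the centroid is at mid-height, ȳ = 105 mm.
Transfer each piece to the centroidal x-axis using Ī + A·d² with d = y − 105:
  bottom flange: d = -95 mm → contributes +28 986 667 mm⁴
  web: d = 0 mm → contributes +5 731 833 mm⁴
  top flange: d = 95 mm → contributes +28 986 667 mm⁴
Total I = 63 705 167 mm⁴.
Extreme fibre distance c = 105 mm; S = I/c = 606 716 mm³.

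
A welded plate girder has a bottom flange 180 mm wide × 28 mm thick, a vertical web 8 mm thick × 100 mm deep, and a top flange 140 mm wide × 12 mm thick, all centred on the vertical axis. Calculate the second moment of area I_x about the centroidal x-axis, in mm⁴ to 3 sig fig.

Split into non-overlapping primitives; take the origin at the lower-left of the bounding box.
Bottom plate: 180 × 28, A = 5 040 mm², y = 14 mm, Ī = 329 280 mm⁴.
Web plate: 8 × 100, A = 800 mm², y = 78 mm, Ī = 666 667 mm⁴.
Top plate: 140 × 12, A = 1 680 mm², y = 134 mm, Ī = 20 160 mm⁴.
Centroid: ȳ = ΣA·y / ΣA = 47.617 mm.
Transfer each piece to the centroidal x-axis using Ī + A·d² with d = y − 47.617:
  bottom plate: d = -33.617 mm → contributes +6 025 005 mm⁴
  web plate: d = 30.383 mm → contributes +1 405 167 mm⁴
  top plate: d = 86.383 mm → contributes +12 556 352 mm⁴
Total I = 19 986 524 mm⁴.

I_x ≈ 2.00 × 10⁷ mm⁴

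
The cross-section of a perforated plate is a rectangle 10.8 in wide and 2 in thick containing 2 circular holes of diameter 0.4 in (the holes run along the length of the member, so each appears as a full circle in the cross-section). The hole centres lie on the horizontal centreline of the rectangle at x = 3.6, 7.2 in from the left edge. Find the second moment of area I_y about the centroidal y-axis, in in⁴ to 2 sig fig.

I_y ≈ 210 in⁴

Decompose the section into non-overlapping parts with the origin at the bottom-left of its bounding rectangle.
Plate: 10.8 × 2, A = 21.6 in², x = 5.4 in, Ī = 210 in⁴.
Hole 1 (subtracted): ⌀0.4, A = 0.1257 in², x = 3.6 in, Ī = 0.001257 in⁴.
Hole 2 (subtracted): ⌀0.4, A = 0.1257 in², x = 7.2 in, Ī = 0.001257 in⁴.
By symmetry the centroid is at mid-width, x̄ = 5.4 in.
Transfer each piece to the centroidal y-axis using Ī + A·d² with d = x − 5.4:
  plate: d = 0 in → contributes +210 in⁴
  hole 1: d = -1.8 in → contributes −0.4084 in⁴
  hole 2: d = 1.8 in → contributes −0.4084 in⁴
Total I = 209.1 in⁴.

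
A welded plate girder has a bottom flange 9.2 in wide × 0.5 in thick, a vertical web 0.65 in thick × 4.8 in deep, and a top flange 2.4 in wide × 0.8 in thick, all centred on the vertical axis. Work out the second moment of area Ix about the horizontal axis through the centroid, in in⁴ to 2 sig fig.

Treat the section as a set of non-overlapping primitives; coordinates are from the bounding-box lower-left.
Bottom plate: 9.2 × 0.5, A = 4.6 in², y = 0.25 in, Ī = 0.09583 in⁴.
Web plate: 0.65 × 4.8, A = 3.12 in², y = 2.9 in, Ī = 5.99 in⁴.
Top plate: 2.4 × 0.8, A = 1.92 in², y = 5.7 in, Ī = 0.1024 in⁴.
Centroid: ȳ = ΣA·y / ΣA = 2.193 in.
Transfer each piece to the horizontal axis through the centroid using Ī + A·d² with d = y − 2.193:
  bottom plate: d = -1.943 in → contributes +17.46 in⁴
  web plate: d = 0.7068 in → contributes +7.549 in⁴
  top plate: d = 3.507 in → contributes +23.71 in⁴
Total I = 48.73 in⁴.

Ix ≈ 49 in⁴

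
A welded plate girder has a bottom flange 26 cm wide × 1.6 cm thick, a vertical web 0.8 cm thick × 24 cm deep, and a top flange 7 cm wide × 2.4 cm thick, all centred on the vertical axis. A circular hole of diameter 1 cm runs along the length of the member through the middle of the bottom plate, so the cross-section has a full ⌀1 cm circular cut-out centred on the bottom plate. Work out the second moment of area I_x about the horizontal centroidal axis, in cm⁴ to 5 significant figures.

I_x ≈ 9375.9 cm⁴

Split into non-overlapping primitives; take the origin at the lower-left of the bounding box.
Bottom plate: 26 × 1.6, A = 41.6 cm², y = 0.8 cm, Ī = 8.874667 cm⁴.
Web plate: 0.8 × 24, A = 19.2 cm², y = 13.6 cm, Ī = 921.6 cm⁴.
Top plate: 7 × 2.4, A = 16.8 cm², y = 26.8 cm, Ī = 8.064 cm⁴.
Hole (subtracted): ⌀1, A = 0.7853982 cm², y = 0.8 cm, Ī = 0.04908739 cm⁴.
Centroid: ȳ = ΣA·y / ΣA = 9.685811 cm.
Transfer each piece to the horizontal centroidal axis using Ī + A·d² with d = y − 9.685811:
  bottom plate: d = -8.885811 cm → contributes +3293.512 cm⁴
  web plate: d = 3.914189 cm → contributes +1215.761 cm⁴
  top plate: d = 17.11419 cm → contributes +4928.708 cm⁴
  hole: d = -8.885811 cm → contributes −62.06226 cm⁴
Total I = 9375.919 cm⁴.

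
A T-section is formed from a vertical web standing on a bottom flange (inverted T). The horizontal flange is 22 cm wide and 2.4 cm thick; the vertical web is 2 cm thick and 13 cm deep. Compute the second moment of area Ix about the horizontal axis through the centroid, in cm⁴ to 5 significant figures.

Ix ≈ 1424.4 cm⁴

Break the section into simple shapes (no overlaps), measuring from the bottom-left corner of the bounding box.
Flange: 22 × 2.4, A = 52.8 cm², y = 1.2 cm, Ī = 25.344 cm⁴.
Web: 2 × 13, A = 26 cm², y = 8.9 cm, Ī = 366.1667 cm⁴.
Centroid: ȳ = ΣA·y / ΣA = 3.740609 cm.
Transfer each piece to the horizontal axis through the centroid using Ī + A·d² with d = y − 3.740609:
  flange: d = -2.540609 cm → contributes +366.1519 cm⁴
  web: d = 5.159391 cm → contributes +1058.269 cm⁴
Total I = 1424.421 cm⁴.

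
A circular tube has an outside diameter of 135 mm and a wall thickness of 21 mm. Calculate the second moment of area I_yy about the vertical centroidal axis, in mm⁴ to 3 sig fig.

Break the section into simple shapes (no overlaps), measuring from the bottom-left corner of the bounding box.
Outer circle: ⌀135, A = 14 314 mm², x = 67.5 mm, Ī = 16 304 406 mm⁴.
Bore (subtracted): ⌀93, A = 6792.9 mm², x = 67.5 mm, Ī = 3 671 992 mm⁴.
By symmetry the centroid is at mid-width, x̄ = 67.5 mm.
All pieces are centred on the vertical centroidal axis, so I = ΣĪ (holes subtracted) = 12 632 414 mm⁴.

I_yy ≈ 1.26 × 10⁷ mm⁴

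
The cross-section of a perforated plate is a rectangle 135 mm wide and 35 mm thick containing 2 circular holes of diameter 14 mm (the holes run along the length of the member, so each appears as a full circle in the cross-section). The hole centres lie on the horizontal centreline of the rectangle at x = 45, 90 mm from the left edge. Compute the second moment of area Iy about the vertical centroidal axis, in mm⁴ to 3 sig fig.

Treat the section as a set of non-overlapping primitives; coordinates are from the bounding-box lower-left.
Plate: 135 × 35, A = 4 725 mm², x = 67.5 mm, Ī = 7 176 094 mm⁴.
Hole 1 (subtracted): ⌀14, A = 153.94 mm², x = 45 mm, Ī = 1885.7 mm⁴.
Hole 2 (subtracted): ⌀14, A = 153.94 mm², x = 90 mm, Ī = 1885.7 mm⁴.
By symmetry the centroid is at mid-width, x̄ = 67.5 mm.
Transfer each piece to the vertical centroidal axis using Ī + A·d² with d = x − 67.5:
  plate: d = 0 mm → contributes +7 176 094 mm⁴
  hole 1: d = -22.5 mm → contributes −79 817 mm⁴
  hole 2: d = 22.5 mm → contributes −79 817 mm⁴
Total I = 7 016 460 mm⁴.

Iy ≈ 7.02 × 10⁶ mm⁴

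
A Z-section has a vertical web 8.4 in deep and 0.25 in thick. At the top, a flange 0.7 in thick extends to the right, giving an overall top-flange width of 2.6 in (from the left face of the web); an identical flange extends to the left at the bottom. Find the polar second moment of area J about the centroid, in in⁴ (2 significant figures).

J ≈ 68 in⁴

Split into non-overlapping primitives; take the origin at the lower-left of the bounding box.
Web: 0.25 × 8.4, A = 2.1 in², y = 4.2 in, Ī = 12.35 in⁴.
Top flange (beyond web): 2.35 × 0.7, A = 1.645 in², y = 8.05 in, Ī = 0.06717 in⁴.
Bottom flange (beyond web): 2.35 × 0.7, A = 1.645 in², y = 0.35 in, Ī = 0.06717 in⁴.
Centroid: ȳ = ΣA·y / ΣA = 4.2 in.
Transfer each piece to the centroidal x-axis using Ī + A·d² with d = y − 4.2:
  web: d = 0 in → contributes +12.35 in⁴
  top flange (beyond web): d = 3.85 in → contributes +24.45 in⁴
  bottom flange (beyond web): d = -3.85 in → contributes +24.45 in⁴
Total I = 61.25 in⁴.
For the y-axis: x̄ = 2.475 in.
Repeating about the centroidal y-axis gives I_y = 7.085 in⁴.
Polar second moment: J = I_x + I_y = 68.33 in⁴.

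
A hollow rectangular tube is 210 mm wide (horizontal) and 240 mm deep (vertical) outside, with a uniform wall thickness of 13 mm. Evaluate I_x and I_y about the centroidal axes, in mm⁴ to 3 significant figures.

Split into non-overlapping primitives; take the origin at the lower-left of the bounding box.
Outer rectangle: 210 × 240, A = 50 400 mm², y = 120 mm, Ī = 241 920 000 mm⁴.
Inner void (subtracted): 184 × 214, A = 39 376 mm², y = 120 mm, Ī = 150 271 941 mm⁴.
By symmetry the centroid is at mid-height, ȳ = 120 mm.
All pieces are centred on the centroidal x-axis, so I = ΣĪ (holes subtracted) = 91 648 059 mm⁴.
Repeating about the centroidal y-axis gives I_y = 74 127 179 mm⁴.

I_x ≈ 9.16 × 10⁷ mm⁴, I_y ≈ 7.41 × 10⁷ mm⁴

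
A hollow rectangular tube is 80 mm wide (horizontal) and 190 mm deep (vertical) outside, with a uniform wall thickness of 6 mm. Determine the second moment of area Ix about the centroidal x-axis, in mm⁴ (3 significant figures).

Treat the section as a set of non-overlapping primitives; coordinates are from the bounding-box lower-left.
Outer rectangle: 80 × 190, A = 15 200 mm², y = 95 mm, Ī = 45 726 667 mm⁴.
Inner void (subtracted): 68 × 178, A = 12 104 mm², y = 95 mm, Ī = 31 958 595 mm⁴.
By symmetry the centroid is at mid-height, ȳ = 95 mm.
All pieces are centred on the centroidal x-axis, so I = ΣĪ (holes subtracted) = 13 768 072 mm⁴.

Ix ≈ 1.38 × 10⁷ mm⁴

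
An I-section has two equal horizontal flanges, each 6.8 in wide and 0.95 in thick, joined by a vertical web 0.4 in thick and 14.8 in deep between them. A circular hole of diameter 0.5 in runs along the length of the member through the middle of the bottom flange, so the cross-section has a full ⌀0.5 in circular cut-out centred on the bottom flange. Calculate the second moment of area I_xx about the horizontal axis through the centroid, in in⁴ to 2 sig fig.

I_xx ≈ 900 in⁴

Break the section into simple shapes (no overlaps), measuring from the bottom-left corner of the bounding box.
Bottom flange: 6.8 × 0.95, A = 6.46 in², y = 0.475 in, Ī = 0.4858 in⁴.
Web: 0.4 × 14.8, A = 5.92 in², y = 8.35 in, Ī = 108.1 in⁴.
Top flange: 6.8 × 0.95, A = 6.46 in², y = 16.23 in, Ī = 0.4858 in⁴.
Hole (subtracted): ⌀0.5, A = 0.1963 in², y = 0.475 in, Ī = 0.003068 in⁴.
Centroid: ȳ = ΣA·y / ΣA = 8.433 in.
Transfer each piece to the horizontal axis through the centroid using Ī + A·d² with d = y − 8.433:
  bottom flange: d = -7.958 in → contributes +409.6 in⁴
  web: d = -0.08294 in → contributes +108.1 in⁴
  top flange: d = 7.792 in → contributes +392.7 in⁴
  hole: d = -7.958 in → contributes −12.44 in⁴
Total I = 898 in⁴.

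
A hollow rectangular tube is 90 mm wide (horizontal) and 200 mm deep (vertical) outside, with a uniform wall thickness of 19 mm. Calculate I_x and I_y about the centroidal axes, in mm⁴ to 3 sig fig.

Treat the section as a set of non-overlapping primitives; coordinates are from the bounding-box lower-left.
Outer rectangle: 90 × 200, A = 18 000 mm², y = 100 mm, Ī = 60 000 000 mm⁴.
Inner void (subtracted): 52 × 162, A = 8 424 mm², y = 100 mm, Ī = 18 423 288 mm⁴.
By symmetry the centroid is at mid-height, ȳ = 100 mm.
All pieces are centred on the centroidal x-axis, so I = ΣĪ (holes subtracted) = 41 576 712 mm⁴.
Repeating about the centroidal y-axis gives I_y = 10 251 792 mm⁴.

I_x ≈ 4.16 × 10⁷ mm⁴, I_y ≈ 1.03 × 10⁷ mm⁴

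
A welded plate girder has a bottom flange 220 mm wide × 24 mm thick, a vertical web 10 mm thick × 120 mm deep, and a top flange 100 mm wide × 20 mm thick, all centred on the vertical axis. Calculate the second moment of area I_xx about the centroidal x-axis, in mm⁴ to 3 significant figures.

Treat the section as a set of non-overlapping primitives; coordinates are from the bounding-box lower-left.
Bottom plate: 220 × 24, A = 5 280 mm², y = 12 mm, Ī = 253 440 mm⁴.
Web plate: 10 × 120, A = 1 200 mm², y = 84 mm, Ī = 1 440 000 mm⁴.
Top plate: 100 × 20, A = 2 000 mm², y = 154 mm, Ī = 66 667 mm⁴.
Centroid: ȳ = ΣA·y / ΣA = 55.679 mm.
Transfer each piece to the centroidal x-axis using Ī + A·d² with d = y − 55.679:
  bottom plate: d = -43.679 mm → contributes +10 327 028 mm⁴
  web plate: d = 28.321 mm → contributes +2 402 478 mm⁴
  top plate: d = 98.321 mm → contributes +19 400 608 mm⁴
Total I = 32 130 114 mm⁴.

I_xx ≈ 3.21 × 10⁷ mm⁴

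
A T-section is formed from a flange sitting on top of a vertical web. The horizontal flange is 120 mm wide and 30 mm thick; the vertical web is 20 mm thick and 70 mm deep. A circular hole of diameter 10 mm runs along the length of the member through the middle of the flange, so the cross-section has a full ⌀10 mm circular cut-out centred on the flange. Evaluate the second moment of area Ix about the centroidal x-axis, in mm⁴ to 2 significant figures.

Ix ≈ 3.3 × 10⁶ mm⁴

Treat the section as a set of non-overlapping primitives; coordinates are from the bounding-box lower-left.
Flange: 120 × 30, A = 3 600 mm², y = 85 mm, Ī = 270 000 mm⁴.
Web: 20 × 70, A = 1 400 mm², y = 35 mm, Ī = 571 667 mm⁴.
Hole (subtracted): ⌀10, A = 78.54 mm², y = 85 mm, Ī = 490.9 mm⁴.
Centroid: ȳ = ΣA·y / ΣA = 70.78 mm.
Transfer each piece to the centroidal x-axis using Ī + A·d² with d = y − 70.78:
  flange: d = 14.22 mm → contributes +998 301 mm⁴
  web: d = -35.78 mm → contributes +2 363 616 mm⁴
  hole: d = 14.22 mm → contributes −16 380 mm⁴
Total I = 3 345 536 mm⁴.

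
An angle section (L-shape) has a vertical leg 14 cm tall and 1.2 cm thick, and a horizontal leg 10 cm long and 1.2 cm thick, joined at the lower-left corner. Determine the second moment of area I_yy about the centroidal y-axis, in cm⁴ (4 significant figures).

I_yy ≈ 232.3 cm⁴

Break the section into simple shapes (no overlaps), measuring from the bottom-left corner of the bounding box.
Vertical leg: 1.2 × 14, A = 16.8 cm², x = 0.6 cm, Ī = 2.016 cm⁴.
Horizontal leg (remainder): 8.8 × 1.2, A = 10.56 cm², x = 5.6 cm, Ī = 68.1472 cm⁴.
Centroid: x̄ = ΣA·x / ΣA = 2.52982 cm.
Transfer each piece to the centroidal y-axis using Ī + A·d² with d = x − 2.52982:
  vertical leg: d = -1.92982 cm → contributes +64.5829 cm⁴
  horizontal leg (remainder): d = 3.07018 cm → contributes +167.686 cm⁴
Total I = 232.268 cm⁴.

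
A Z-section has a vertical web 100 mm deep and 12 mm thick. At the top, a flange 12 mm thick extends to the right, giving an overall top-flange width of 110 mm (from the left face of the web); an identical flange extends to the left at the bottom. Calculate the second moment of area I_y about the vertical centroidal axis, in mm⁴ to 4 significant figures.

Decompose the section into non-overlapping parts with the origin at the bottom-left of its bounding rectangle.
Web: 12 × 100, A = 1 200 mm², x = 104 mm, Ī = 14 400 mm⁴.
Top flange (beyond web): 98 × 12, A = 1 176 mm², x = 159 mm, Ī = 941 192 mm⁴.
Bottom flange (beyond web): 98 × 12, A = 1 176 mm², x = 49 mm, Ī = 941 192 mm⁴.
Centroid: x̄ = ΣA·x / ΣA = 104 mm.
Transfer each piece to the vertical centroidal axis using Ī + A·d² with d = x − 104:
  web: d = 0 mm → contributes +14 400 mm⁴
  top flange (beyond web): d = 55 mm → contributes +4 498 592 mm⁴
  bottom flange (beyond web): d = -55 mm → contributes +4 498 592 mm⁴
Total I = 9 011 584 mm⁴.

I_y ≈ 9.012 × 10⁶ mm⁴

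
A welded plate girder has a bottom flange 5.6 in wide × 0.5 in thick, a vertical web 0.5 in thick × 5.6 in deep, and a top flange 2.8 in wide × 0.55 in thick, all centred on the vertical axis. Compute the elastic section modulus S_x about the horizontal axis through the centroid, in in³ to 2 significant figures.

S_x ≈ 12 in³

Break the section into simple shapes (no overlaps), measuring from the bottom-left corner of the bounding box.
Bottom plate: 5.6 × 0.5, A = 2.8 in², y = 0.25 in, Ī = 0.05833 in⁴.
Web plate: 0.5 × 5.6, A = 2.8 in², y = 3.3 in, Ī = 7.317 in⁴.
Top plate: 2.8 × 0.55, A = 1.54 in², y = 6.375 in, Ī = 0.03882 in⁴.
Centroid: ȳ = ΣA·y / ΣA = 2.767 in.
Transfer each piece to the horizontal axis through the centroid using Ī + A·d² with d = y − 2.767:
  bottom plate: d = -2.517 in → contributes +17.8 in⁴
  web plate: d = 0.5328 in → contributes +8.112 in⁴
  top plate: d = 3.608 in → contributes +20.08 in⁴
Total I = 46 in⁴.
Extreme fibre distance c = 3.883 in; S = I/c = 11.85 in³.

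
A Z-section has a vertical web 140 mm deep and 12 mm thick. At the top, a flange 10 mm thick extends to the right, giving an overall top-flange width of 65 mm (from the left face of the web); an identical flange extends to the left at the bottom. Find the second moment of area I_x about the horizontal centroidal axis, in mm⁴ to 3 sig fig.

I_x ≈ 7.23 × 10⁶ mm⁴

Split into non-overlapping primitives; take the origin at the lower-left of the bounding box.
Web: 12 × 140, A = 1 680 mm², y = 70 mm, Ī = 2 744 000 mm⁴.
Top flange (beyond web): 53 × 10, A = 530 mm², y = 135 mm, Ī = 4416.7 mm⁴.
Bottom flange (beyond web): 53 × 10, A = 530 mm², y = 5 mm, Ī = 4416.7 mm⁴.
Centroid: ȳ = ΣA·y / ΣA = 70 mm.
Transfer each piece to the horizontal centroidal axis using Ī + A·d² with d = y − 70:
  web: d = 0 mm → contributes +2 744 000 mm⁴
  top flange (beyond web): d = 65 mm → contributes +2 243 667 mm⁴
  bottom flange (beyond web): d = -65 mm → contributes +2 243 667 mm⁴
Total I = 7 231 333 mm⁴.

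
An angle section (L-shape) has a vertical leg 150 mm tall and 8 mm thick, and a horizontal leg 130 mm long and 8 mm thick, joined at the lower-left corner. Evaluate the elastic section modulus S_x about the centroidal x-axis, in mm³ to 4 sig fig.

Decompose the section into non-overlapping parts with the origin at the bottom-left of its bounding rectangle.
Vertical leg: 8 × 150, A = 1 200 mm², y = 75 mm, Ī = 2 250 000 mm⁴.
Horizontal leg (remainder): 122 × 8, A = 976 mm², y = 4 mm, Ī = 5205.33 mm⁴.
Centroid: ȳ = ΣA·y / ΣA = 43.1544 mm.
Transfer each piece to the centroidal x-axis using Ī + A·d² with d = y − 43.1544:
  vertical leg: d = 31.8456 mm → contributes +3 466 970 mm⁴
  horizontal leg (remainder): d = -39.1544 mm → contributes +1 501 480 mm⁴
Total I = 4 968 449 mm⁴.
Extreme fibre distance c = 106.846 mm; S = I/c = 46501.2 mm³.

S_x ≈ 4.650 × 10⁴ mm³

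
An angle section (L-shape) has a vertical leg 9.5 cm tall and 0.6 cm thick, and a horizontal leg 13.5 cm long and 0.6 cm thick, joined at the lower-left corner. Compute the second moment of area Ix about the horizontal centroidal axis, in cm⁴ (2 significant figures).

Ix ≈ 110 cm⁴

Treat the section as a set of non-overlapping primitives; coordinates are from the bounding-box lower-left.
Vertical leg: 0.6 × 9.5, A = 5.7 cm², y = 4.75 cm, Ī = 42.87 cm⁴.
Horizontal leg (remainder): 12.9 × 0.6, A = 7.74 cm², y = 0.3 cm, Ī = 0.2322 cm⁴.
Centroid: ȳ = ΣA·y / ΣA = 2.187 cm.
Transfer each piece to the horizontal centroidal axis using Ī + A·d² with d = y − 2.187:
  vertical leg: d = 2.563 cm → contributes +80.3 cm⁴
  horizontal leg (remainder): d = -1.887 cm → contributes +27.8 cm⁴
Total I = 108.1 cm⁴.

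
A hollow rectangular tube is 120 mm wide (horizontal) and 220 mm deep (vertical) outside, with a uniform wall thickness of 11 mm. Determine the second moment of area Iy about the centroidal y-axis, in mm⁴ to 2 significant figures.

Break the section into simple shapes (no overlaps), measuring from the bottom-left corner of the bounding box.
Outer rectangle: 120 × 220, A = 26 400 mm², x = 60 mm, Ī = 31 680 000 mm⁴.
Inner void (subtracted): 98 × 198, A = 19 404 mm², x = 60 mm, Ī = 15 529 668 mm⁴.
By symmetry the centroid is at mid-width, x̄ = 60 mm.
All pieces are centred on the centroidal y-axis, so I = ΣĪ (holes subtracted) = 16 150 332 mm⁴.

Iy ≈ 1.6 × 10⁷ mm⁴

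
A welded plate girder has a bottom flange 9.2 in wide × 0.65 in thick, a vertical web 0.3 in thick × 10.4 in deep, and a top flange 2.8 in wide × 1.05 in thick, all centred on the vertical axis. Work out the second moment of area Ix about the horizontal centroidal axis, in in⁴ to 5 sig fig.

Ix ≈ 285.69 in⁴

Split into non-overlapping primitives; take the origin at the lower-left of the bounding box.
Bottom plate: 9.2 × 0.65, A = 5.98 in², y = 0.325 in, Ī = 0.2105458 in⁴.
Web plate: 0.3 × 10.4, A = 3.12 in², y = 5.85 in, Ī = 28.1216 in⁴.
Top plate: 2.8 × 1.05, A = 2.94 in², y = 11.575 in, Ī = 0.2701125 in⁴.
Centroid: ȳ = ΣA·y / ΣA = 4.503821 in.
Transfer each piece to the horizontal centroidal axis using Ī + A·d² with d = y − 4.503821:
  bottom plate: d = -4.178821 in → contributes +104.6365 in⁴
  web plate: d = 1.346179 in → contributes +33.77566 in⁴
  top plate: d = 7.071179 in → contributes +147.2748 in⁴
Total I = 285.687 in⁴.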